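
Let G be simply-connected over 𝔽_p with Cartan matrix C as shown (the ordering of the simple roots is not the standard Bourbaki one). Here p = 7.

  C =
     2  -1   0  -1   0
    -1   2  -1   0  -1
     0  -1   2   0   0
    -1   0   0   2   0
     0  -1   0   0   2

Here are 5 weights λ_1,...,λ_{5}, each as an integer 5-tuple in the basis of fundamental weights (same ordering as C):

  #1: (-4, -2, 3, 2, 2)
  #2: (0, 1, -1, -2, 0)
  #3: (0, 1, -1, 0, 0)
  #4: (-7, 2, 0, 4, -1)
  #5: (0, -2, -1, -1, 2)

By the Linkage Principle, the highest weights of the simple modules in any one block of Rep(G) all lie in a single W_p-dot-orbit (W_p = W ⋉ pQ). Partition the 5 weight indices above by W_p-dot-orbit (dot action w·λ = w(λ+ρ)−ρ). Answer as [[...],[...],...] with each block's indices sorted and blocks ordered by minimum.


Cartan matrix: type D_5 (|W|=1920); un-permuting the 5 rows.

λ_j+ρ reflected into Ā_7 (⟨·,θ^∨⟩≤7); 5-tuples as given:

  [1] (0, 2, 0, 1, 1) · [2] (0, 2, 0, 1, 1) · [3] (0, 2, 0, 1, 1) · [4] (0, 2, 0, 1, 1) · [5] (0, 0, 1, 0, 2)

The 5 indices split into 2 linkage classes (same alcove rep ⇔ same W_7-dot-orbit):

[[1, 2, 3, 4], [5]]


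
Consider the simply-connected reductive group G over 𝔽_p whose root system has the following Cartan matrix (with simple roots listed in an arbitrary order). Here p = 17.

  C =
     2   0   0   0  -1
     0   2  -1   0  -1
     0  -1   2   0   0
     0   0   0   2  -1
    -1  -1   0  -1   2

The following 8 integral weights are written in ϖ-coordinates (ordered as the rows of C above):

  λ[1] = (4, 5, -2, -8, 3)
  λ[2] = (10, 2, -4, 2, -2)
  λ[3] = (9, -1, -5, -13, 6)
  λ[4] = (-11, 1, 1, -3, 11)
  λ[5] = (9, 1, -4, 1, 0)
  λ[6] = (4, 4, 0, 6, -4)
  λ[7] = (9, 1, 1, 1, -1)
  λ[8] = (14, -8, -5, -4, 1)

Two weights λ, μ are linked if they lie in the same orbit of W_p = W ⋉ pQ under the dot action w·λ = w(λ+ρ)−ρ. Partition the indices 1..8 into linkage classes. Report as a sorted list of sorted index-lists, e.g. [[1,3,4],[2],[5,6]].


Type D_5, rank 5, |W|=1920; reorder rows/cols to standard.

Folding the 8 weights λ_j+ρ into Ā_17 (reps in the given 5-coord order):

  λ_1 → (2, 2, 1, 4, 3)
  λ_2 → (10, 1, 2, 2, 0)
  λ_3 → (1, 0, 5, 3, 4)
  λ_4 → (10, 1, 2, 2, 0)
  λ_5 → (10, 1, 2, 2, 0)
  λ_6 → (2, 2, 1, 4, 3)
  λ_7 → (10, 1, 2, 2, 0)
  λ_8 → (2, 2, 1, 4, 3)

Grouping the 8 weights by Ā_17-representative: 3 linkage classes.

[[1, 6, 8], [2, 4, 5, 7], [3]]


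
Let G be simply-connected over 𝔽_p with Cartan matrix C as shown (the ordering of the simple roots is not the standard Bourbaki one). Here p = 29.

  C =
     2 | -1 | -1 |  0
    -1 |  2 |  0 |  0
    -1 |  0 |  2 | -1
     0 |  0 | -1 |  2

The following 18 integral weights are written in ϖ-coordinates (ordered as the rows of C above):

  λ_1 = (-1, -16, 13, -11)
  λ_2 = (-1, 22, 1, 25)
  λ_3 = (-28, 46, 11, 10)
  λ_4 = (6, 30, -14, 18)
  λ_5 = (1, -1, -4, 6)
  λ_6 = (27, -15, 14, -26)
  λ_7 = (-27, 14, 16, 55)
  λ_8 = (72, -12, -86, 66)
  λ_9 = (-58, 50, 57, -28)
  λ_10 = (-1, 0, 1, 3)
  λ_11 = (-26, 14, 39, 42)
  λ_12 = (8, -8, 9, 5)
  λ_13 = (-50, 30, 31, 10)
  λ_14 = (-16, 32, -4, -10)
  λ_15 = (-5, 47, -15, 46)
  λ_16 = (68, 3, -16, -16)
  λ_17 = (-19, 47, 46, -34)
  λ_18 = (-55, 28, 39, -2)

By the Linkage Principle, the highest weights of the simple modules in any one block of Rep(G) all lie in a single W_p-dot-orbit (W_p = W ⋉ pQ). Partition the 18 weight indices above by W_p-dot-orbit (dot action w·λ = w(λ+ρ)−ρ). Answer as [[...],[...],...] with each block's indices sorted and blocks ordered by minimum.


Type A_4, rank 4, |W|=120; reorder rows/cols to standard.

λ_j+ρ reflected into Ā_29 (⟨·,θ^∨⟩≤29); 4-tuples as given:

  1: (4, 0, 10, 1);  2: (0, 1, 2, 4);  3: (9, 2, 3, 11);  4: (4, 10, 2, 7);  5: (0, 1, 2, 4);  6: (4, 0, 10, 1);  7: (9, 2, 3, 11);  8: (9, 2, 3, 11);  9: (0, 1, 2, 4);  10: (0, 1, 2, 4);  11: (4, 0, 10, 1);  12: (2, 7, 10, 6);  13: (9, 2, 3, 11);  14: (9, 2, 3, 11);  15: (14, 1, 4, 0);  16: (4, 0, 10, 1);  17: (14, 1, 4, 0);  18: (4, 0, 10, 1)

These 18 weights hit 6 W_29-dot-orbits; sizes (5, 4, 5, 1, 1, 2):

[[1, 6, 11, 16, 18], [2, 5, 9, 10], [3, 7, 8, 13, 14], [4], [12], [15, 17]]


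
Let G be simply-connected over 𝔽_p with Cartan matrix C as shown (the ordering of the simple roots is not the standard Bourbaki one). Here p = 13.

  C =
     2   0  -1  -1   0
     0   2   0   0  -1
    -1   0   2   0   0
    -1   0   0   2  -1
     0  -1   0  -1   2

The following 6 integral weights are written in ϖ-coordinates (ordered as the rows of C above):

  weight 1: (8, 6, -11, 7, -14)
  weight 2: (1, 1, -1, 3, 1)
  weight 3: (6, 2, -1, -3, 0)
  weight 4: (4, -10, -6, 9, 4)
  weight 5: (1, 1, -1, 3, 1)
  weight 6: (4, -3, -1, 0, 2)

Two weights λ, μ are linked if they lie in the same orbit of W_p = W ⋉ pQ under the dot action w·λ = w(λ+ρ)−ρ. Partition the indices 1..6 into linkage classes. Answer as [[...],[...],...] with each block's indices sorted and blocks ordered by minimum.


Root system A_5: the 5×5 matrix C matches after relabeling.

Folding the 6 weights λ_j+ρ into Ā_13 (reps in the given 5-coord order):

    λ_1+ρ ↦ (5, 2, 0, 1, 1)
    λ_2+ρ ↦ (2, 2, 0, 4, 2)
    λ_3+ρ ↦ (5, 2, 0, 1, 1)
    λ_4+ρ ↦ (2, 2, 0, 4, 2)
    λ_5+ρ ↦ (2, 2, 0, 4, 2)
    λ_6+ρ ↦ (5, 2, 0, 1, 1)

Grouping the 6 weights by Ā_13-representative: 2 linkage classes.

[[1, 3, 6], [2, 4, 5]]


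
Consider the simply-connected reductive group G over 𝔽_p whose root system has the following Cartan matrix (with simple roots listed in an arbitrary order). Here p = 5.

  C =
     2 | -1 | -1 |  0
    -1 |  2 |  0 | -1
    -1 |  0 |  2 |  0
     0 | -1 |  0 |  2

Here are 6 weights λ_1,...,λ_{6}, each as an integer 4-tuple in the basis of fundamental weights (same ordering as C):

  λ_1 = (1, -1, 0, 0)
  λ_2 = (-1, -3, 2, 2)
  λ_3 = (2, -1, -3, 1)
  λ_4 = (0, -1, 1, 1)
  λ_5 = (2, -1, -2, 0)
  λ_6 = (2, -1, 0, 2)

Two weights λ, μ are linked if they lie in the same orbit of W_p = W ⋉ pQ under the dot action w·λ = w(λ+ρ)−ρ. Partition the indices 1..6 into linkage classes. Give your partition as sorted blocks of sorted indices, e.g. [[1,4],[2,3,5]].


Root system A_4: the 4×4 matrix C matches after relabeling.

Ā_5 reps of the 6 weights (A_4, coords as presented):

  1: (2, 0, 1, 1) · 2: (2, 0, 1, 1) · 3: (1, 0, 2, 2) · 4: (1, 0, 2, 2) · 5: (2, 0, 1, 1) · 6: (2, 0, 1, 1)

The 6 indices split into 2 linkage classes (same alcove rep ⇔ same W_5-dot-orbit):

[[1, 2, 5, 6], [3, 4]]


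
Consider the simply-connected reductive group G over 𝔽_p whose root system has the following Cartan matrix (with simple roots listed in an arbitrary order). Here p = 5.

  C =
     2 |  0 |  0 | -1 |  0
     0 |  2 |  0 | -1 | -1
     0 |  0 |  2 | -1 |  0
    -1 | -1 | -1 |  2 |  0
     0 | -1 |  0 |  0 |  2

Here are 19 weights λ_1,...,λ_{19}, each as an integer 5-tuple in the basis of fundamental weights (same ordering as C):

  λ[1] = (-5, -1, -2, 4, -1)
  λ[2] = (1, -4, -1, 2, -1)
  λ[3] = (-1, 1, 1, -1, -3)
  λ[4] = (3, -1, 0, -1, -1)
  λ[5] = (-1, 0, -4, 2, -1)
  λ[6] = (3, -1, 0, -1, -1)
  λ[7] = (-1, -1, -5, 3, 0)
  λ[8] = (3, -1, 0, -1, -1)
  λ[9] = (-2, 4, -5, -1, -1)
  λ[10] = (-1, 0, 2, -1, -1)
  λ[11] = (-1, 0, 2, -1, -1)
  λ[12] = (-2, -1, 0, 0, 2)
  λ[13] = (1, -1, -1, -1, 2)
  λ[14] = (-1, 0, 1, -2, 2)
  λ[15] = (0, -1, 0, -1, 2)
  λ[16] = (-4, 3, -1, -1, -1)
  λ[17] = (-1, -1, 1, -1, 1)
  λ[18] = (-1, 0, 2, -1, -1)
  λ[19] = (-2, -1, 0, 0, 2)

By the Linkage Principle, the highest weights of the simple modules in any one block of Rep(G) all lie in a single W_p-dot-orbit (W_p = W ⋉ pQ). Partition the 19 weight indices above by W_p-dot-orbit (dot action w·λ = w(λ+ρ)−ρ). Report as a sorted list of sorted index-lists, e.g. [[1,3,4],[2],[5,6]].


Dynkin diagram of C (from the 8 off-diagonal −1 entries): D_5.

Alcove-folded reps (p=5, 19 weights, presented ϖ-order):

    λ_1+ρ ↦ (4, 0, 1, 0, 0)
    λ_2+ρ ↦ (2, 0, 0, 0, 3)
    λ_3+ρ ↦ (0, 0, 2, 0, 2)
    λ_4+ρ ↦ (4, 0, 1, 0, 0)
    λ_5+ρ ↦ (0, 1, 3, 0, 0)
    λ_6+ρ ↦ (4, 0, 1, 0, 0)
    λ_7+ρ ↦ (0, 0, 4, 0, 1)
    λ_8+ρ ↦ (4, 0, 1, 0, 0)
    λ_9+ρ ↦ (4, 0, 1, 0, 0)
    λ_10+ρ ↦ (0, 1, 3, 0, 0)
    λ_11+ρ ↦ (0, 1, 3, 0, 0)
    λ_12+ρ ↦ (1, 0, 1, 0, 3)
    λ_13+ρ ↦ (2, 0, 0, 0, 3)
    λ_14+ρ ↦ (1, 0, 1, 0, 3)
    λ_15+ρ ↦ (1, 0, 1, 0, 3)
    λ_16+ρ ↦ (0, 1, 3, 0, 0)
    λ_17+ρ ↦ (0, 0, 2, 0, 2)
    λ_18+ρ ↦ (0, 1, 3, 0, 0)
    λ_19+ρ ↦ (1, 0, 1, 0, 3)

The 19 indices split into 6 linkage classes (same alcove rep ⇔ same W_5-dot-orbit):

[[1, 4, 6, 8, 9], [2, 13], [3, 17], [5, 10, 11, 16, 18], [7], [12, 14, 15, 19]]


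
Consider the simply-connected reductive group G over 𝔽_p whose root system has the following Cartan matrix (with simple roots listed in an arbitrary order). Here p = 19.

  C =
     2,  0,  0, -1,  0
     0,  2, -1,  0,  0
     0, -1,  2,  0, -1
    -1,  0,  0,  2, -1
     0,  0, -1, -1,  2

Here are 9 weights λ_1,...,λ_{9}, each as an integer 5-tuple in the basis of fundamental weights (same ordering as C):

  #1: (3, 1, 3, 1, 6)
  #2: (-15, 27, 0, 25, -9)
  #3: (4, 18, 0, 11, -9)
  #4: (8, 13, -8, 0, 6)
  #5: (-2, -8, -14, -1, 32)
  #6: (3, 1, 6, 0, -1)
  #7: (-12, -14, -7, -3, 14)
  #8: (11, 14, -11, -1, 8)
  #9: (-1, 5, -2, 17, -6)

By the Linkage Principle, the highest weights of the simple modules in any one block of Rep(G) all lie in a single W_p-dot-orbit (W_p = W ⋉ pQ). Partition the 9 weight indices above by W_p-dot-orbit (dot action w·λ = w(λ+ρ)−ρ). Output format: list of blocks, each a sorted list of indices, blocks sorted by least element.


Root system A_5: the 5×5 matrix C matches after relabeling.

Ā_19 reps of the 9 weights (A_5, coords as presented):

  1: (4, 2, 4, 2, 7);  2: (4, 2, 7, 1, 0);  3: (4, 2, 7, 1, 0);  4: (4, 2, 7, 1, 0);  5: (0, 0, 5, 12, 1);  6: (4, 2, 7, 1, 0);  7: (4, 2, 4, 2, 7);  8: (4, 2, 7, 1, 0);  9: (0, 0, 5, 12, 1)

These 9 weights hit 3 W_19-dot-orbits; sizes (2, 5, 2):

[[1, 7], [2, 3, 4, 6, 8], [5, 9]]


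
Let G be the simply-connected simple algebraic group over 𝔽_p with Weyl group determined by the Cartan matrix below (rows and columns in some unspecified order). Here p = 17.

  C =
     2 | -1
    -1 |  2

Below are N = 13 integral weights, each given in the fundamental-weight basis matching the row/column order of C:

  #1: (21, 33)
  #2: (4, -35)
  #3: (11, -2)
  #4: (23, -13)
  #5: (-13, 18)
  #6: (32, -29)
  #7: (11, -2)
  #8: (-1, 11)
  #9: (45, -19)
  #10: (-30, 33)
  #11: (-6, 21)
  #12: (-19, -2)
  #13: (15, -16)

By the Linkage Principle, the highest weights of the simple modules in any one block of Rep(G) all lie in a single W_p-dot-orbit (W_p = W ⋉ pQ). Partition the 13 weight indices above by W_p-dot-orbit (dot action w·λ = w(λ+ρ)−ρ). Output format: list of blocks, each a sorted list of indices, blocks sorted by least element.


Type A_2, rank 2, |W|=6; reorder rows/cols to standard.

Folding the 13 weights λ_j+ρ into Ā_17 (reps in the given 2-coord order):

  λ_1 → (0, 12) · λ_2 → (0, 12) · λ_3 → (11, 1) · λ_4 → (5, 5) · λ_5 → (10, 5) · λ_6 → (11, 1) · λ_7 → (11, 1) · λ_8 → (0, 12) · λ_9 → (11, 1) · λ_10 → (0, 12) · λ_11 → (0, 12) · λ_12 → (1, 15) · λ_13 → (1, 15)

Linkage partition of the 13 weights (5 classes, p=17):

[[1, 2, 8, 10, 11], [3, 6, 7, 9], [4], [5], [12, 13]]


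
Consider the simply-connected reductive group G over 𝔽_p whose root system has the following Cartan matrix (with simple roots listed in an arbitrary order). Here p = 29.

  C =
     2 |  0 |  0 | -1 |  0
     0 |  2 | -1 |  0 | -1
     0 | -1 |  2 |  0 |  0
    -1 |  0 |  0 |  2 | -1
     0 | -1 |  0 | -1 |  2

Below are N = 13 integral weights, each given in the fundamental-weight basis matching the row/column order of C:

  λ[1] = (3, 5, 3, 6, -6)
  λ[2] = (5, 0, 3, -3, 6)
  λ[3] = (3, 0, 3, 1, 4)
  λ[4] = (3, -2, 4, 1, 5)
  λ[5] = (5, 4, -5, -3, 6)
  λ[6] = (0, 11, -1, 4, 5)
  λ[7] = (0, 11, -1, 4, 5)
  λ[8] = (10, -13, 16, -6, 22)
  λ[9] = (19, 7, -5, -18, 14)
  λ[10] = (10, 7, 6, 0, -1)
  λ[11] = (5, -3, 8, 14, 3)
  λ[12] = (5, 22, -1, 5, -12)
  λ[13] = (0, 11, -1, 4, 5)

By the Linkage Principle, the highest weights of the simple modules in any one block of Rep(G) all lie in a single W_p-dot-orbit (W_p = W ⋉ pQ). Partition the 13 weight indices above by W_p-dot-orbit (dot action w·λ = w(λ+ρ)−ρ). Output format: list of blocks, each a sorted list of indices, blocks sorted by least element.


A_5 Cartan matrix, 5 simple roots permuted; ρ=(1,1,1,1,1).

Each λ_j+ρ reduced to Ā_29; 5-tuples below use C's row order:

    λ_1+ρ ↦ (4, 1, 4, 2, 5)
    λ_2+ρ ↦ (4, 1, 4, 2, 5)
    λ_3+ρ ↦ (4, 1, 4, 2, 5)
    λ_4+ρ ↦ (4, 1, 4, 2, 5)
    λ_5+ρ ↦ (4, 1, 4, 2, 5)
    λ_6+ρ ↦ (1, 12, 0, 5, 6)
    λ_7+ρ ↦ (1, 12, 0, 5, 6)
    λ_8+ρ ↦ (1, 12, 0, 5, 6)
    λ_9+ρ ↦ (3, 2, 4, 15, 2)
    λ_10+ρ ↦ (11, 8, 7, 1, 0)
    λ_11+ρ ↦ (3, 2, 4, 15, 2)
    λ_12+ρ ↦ (1, 12, 0, 5, 6)
    λ_13+ρ ↦ (1, 12, 0, 5, 6)

Linkage partition of the 13 weights (4 classes, p=29):

[[1, 2, 3, 4, 5], [6, 7, 8, 12, 13], [9, 11], [10]]


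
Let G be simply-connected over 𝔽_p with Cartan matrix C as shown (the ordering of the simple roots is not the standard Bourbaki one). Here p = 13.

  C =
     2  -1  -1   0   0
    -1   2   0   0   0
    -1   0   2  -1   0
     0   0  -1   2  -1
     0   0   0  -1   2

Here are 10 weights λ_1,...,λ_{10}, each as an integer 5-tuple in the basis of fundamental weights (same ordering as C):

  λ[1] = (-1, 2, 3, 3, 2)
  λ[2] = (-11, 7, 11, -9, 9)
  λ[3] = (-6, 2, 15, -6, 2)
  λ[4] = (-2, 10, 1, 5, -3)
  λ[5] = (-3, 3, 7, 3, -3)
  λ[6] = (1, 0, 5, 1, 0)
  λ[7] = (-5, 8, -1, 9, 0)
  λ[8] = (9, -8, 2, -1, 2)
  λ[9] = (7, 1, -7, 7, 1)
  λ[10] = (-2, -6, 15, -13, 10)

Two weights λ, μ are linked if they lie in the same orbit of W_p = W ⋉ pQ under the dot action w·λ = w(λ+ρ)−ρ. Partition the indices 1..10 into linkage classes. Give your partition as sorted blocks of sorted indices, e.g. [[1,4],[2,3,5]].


Cartan matrix: type A_5 (|W|=720); un-permuting the 5 rows.

Each λ_j+ρ reduced to Ā_13; 5-tuples below use C's row order:

  1: (0, 2, 4, 4, 2)
  2: (2, 1, 6, 2, 1)
  3: (2, 1, 6, 2, 1)
  4: (1, 5, 1, 1, 3)
  5: (2, 1, 6, 2, 1)
  6: (2, 1, 6, 2, 1)
  7: (0, 2, 4, 4, 2)
  8: (3, 4, 3, 0, 0)
  9: (2, 1, 6, 2, 1)
  10: (1, 1, 2, 7, 1)

Linkage partition of the 10 weights (5 classes, p=13):

[[1, 7], [2, 3, 5, 6, 9], [4], [8], [10]]


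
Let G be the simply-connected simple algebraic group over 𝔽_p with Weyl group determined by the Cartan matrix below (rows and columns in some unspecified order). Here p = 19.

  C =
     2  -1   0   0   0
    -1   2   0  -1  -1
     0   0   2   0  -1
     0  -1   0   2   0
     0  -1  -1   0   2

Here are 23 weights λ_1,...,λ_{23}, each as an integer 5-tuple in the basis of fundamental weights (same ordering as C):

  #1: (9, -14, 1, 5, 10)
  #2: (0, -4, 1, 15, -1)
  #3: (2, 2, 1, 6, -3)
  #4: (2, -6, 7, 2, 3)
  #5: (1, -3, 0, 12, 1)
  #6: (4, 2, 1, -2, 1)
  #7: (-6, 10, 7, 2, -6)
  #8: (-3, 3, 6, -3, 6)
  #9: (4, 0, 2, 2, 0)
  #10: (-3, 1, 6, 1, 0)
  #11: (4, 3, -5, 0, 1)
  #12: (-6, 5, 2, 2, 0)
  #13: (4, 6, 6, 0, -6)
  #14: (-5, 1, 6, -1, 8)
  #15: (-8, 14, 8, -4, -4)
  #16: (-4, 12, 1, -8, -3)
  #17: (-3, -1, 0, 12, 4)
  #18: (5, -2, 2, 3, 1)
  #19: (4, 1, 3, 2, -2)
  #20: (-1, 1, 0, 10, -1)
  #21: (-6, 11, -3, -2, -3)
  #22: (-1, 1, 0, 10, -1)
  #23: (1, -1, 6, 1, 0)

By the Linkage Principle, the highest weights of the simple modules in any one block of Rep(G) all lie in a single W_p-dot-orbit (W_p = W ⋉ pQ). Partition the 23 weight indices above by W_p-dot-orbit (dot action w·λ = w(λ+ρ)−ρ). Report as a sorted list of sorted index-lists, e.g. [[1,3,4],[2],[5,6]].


D_5 Cartan matrix, 5 simple roots permuted; ρ=(1,1,1,1,1).

Folding the 23 weights λ_j+ρ into Ā_19 (reps in the given 5-coord order):

  λ_1 → (3, 1, 0, 7, 2)
  λ_2 → (0, 2, 1, 11, 0)
  λ_3 → (3, 1, 0, 7, 2)
  λ_4 → (2, 0, 7, 2, 1)
  λ_5 → (0, 2, 1, 11, 0)
  λ_6 → (5, 2, 2, 1, 2)
  λ_7 → (5, 1, 3, 3, 1)
  λ_8 → (2, 0, 7, 2, 1)
  λ_9 → (5, 1, 3, 3, 1)
  λ_10 → (2, 0, 7, 2, 1)
  λ_11 → (5, 2, 2, 1, 2)
  λ_12 → (5, 1, 3, 3, 1)
  λ_13 → (5, 2, 2, 1, 2)
  λ_14 → (2, 0, 7, 2, 1)
  λ_15 → (5, 2, 2, 1, 2)
  λ_16 → (3, 1, 0, 7, 2)
  λ_17 → (0, 2, 1, 11, 0)
  λ_18 → (5, 1, 3, 3, 1)
  λ_19 → (5, 1, 3, 3, 1)
  λ_20 → (0, 2, 1, 11, 0)
  λ_21 → (5, 2, 2, 1, 2)
  λ_22 → (0, 2, 1, 11, 0)
  λ_23 → (2, 0, 7, 2, 1)

These 23 weights hit 5 W_19-dot-orbits; sizes (3, 5, 5, 5, 5):

[[1, 3, 16], [2, 5, 17, 20, 22], [4, 8, 10, 14, 23], [6, 11, 13, 15, 21], [7, 9, 12, 18, 19]]


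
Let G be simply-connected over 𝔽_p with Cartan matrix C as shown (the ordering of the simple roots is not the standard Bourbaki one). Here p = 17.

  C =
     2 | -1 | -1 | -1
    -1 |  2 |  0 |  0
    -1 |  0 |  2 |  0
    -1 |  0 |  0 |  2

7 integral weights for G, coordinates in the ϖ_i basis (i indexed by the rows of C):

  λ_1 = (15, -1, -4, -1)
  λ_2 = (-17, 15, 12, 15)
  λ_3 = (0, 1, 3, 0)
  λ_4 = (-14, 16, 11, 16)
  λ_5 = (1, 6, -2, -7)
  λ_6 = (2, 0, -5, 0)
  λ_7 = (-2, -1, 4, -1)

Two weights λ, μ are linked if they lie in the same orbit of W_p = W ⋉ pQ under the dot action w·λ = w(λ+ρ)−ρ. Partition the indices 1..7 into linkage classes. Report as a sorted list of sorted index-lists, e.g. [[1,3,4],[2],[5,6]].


Type D_4, rank 4, |W|=192; reorder rows/cols to standard.

W_17-reps of the 7 weights in Ā_17 (same 4-coord order as C):

  1: (1, 0, 3, 0)
  2: (1, 0, 3, 0)
  3: (1, 2, 4, 1)
  4: (1, 0, 3, 0)
  5: (1, 2, 4, 1)
  6: (1, 0, 3, 0)
  7: (1, 0, 3, 0)

These 7 weights hit 2 W_17-dot-orbits; sizes (5, 2):

[[1, 2, 4, 6, 7], [3, 5]]


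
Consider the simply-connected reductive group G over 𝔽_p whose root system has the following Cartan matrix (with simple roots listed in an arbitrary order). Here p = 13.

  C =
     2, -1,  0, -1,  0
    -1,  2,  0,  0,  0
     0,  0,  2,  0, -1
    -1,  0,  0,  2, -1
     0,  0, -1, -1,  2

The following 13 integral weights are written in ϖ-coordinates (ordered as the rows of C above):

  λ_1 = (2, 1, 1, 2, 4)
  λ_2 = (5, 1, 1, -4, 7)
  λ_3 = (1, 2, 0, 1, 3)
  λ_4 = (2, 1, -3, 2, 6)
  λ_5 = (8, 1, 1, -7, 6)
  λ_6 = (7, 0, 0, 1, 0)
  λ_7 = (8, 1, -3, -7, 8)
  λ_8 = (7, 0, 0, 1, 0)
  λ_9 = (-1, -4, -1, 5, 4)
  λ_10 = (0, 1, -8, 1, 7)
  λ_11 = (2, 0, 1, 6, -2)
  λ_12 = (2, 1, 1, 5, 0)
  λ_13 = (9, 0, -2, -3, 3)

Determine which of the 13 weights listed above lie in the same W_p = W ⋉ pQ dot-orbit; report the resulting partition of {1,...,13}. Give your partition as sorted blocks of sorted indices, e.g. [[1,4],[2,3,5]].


Dynkin diagram of C (from the 8 off-diagonal −1 entries): A_5.

Alcove-folded reps (p=13, 13 weights, presented ϖ-order):

  λ_1 → (3, 0, 0, 3, 5) · λ_2 → (3, 0, 0, 3, 5) · λ_3 → (2, 3, 1, 2, 4) · λ_4 → (3, 0, 0, 3, 5) · λ_5 → (3, 1, 1, 6, 1) · λ_6 → (8, 1, 1, 2, 1) · λ_7 → (3, 1, 1, 6, 1) · λ_8 → (8, 1, 1, 2, 1) · λ_9 → (3, 0, 0, 3, 5) · λ_10 → (1, 2, 7, 2, 1) · λ_11 → (3, 1, 1, 6, 1) · λ_12 → (3, 1, 1, 6, 1) · λ_13 → (8, 1, 1, 2, 1)

Grouping the 13 weights by Ā_13-representative: 5 linkage classes.

[[1, 2, 4, 9], [3], [5, 7, 11, 12], [6, 8, 13], [10]]


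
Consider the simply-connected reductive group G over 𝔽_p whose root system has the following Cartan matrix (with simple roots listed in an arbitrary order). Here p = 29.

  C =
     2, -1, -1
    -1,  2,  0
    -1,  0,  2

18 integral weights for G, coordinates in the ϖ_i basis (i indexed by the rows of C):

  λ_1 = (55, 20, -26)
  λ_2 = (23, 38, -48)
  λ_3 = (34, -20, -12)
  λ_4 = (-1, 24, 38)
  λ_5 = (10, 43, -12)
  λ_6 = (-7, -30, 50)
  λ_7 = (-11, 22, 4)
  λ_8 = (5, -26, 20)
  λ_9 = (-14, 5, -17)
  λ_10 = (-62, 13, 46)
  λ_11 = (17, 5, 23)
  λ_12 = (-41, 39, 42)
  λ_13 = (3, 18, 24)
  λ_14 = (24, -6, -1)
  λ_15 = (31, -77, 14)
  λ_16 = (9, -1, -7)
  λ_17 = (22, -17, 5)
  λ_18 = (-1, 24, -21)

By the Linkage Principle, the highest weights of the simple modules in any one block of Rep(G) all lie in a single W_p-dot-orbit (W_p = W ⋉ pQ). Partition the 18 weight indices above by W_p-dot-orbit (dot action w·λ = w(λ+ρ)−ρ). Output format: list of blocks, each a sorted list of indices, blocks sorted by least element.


Root system A_3: the 3×3 matrix C matches after relabeling.

λ_j+ρ reflected into Ā_29 (⟨·,θ^∨⟩≤29); 3-tuples as given:

  [1] (19, 6, 2) · [2] (5, 13, 5) · [3] (5, 13, 5) · [4] (4, 0, 6) · [5] (15, 3, 0) · [6] (7, 16, 6) · [7] (5, 13, 5) · [8] (19, 6, 2) · [9] (7, 16, 6) · [10] (15, 3, 0) · [11] (5, 13, 5) · [12] (15, 3, 0) · [13] (4, 0, 6) · [14] (20, 5, 0) · [15] (15, 3, 0) · [16] (4, 0, 6) · [17] (7, 16, 6) · [18] (20, 5, 0)

Grouping the 18 weights by Ā_29-representative: 6 linkage classes.

[[1, 8], [2, 3, 7, 11], [4, 13, 16], [5, 10, 12, 15], [6, 9, 17], [14, 18]]


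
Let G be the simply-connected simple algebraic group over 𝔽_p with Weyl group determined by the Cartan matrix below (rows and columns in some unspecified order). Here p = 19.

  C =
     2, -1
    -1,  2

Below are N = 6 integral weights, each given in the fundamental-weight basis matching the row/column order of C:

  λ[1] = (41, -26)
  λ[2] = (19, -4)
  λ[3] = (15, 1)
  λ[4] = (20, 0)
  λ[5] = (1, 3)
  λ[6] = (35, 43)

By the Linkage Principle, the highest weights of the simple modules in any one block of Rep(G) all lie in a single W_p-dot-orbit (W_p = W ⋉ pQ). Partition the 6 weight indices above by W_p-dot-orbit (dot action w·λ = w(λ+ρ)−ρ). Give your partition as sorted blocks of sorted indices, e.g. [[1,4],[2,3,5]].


Type A_2, rank 2, |W|=6; reorder rows/cols to standard.

Ā_19 reps of the 6 weights (A_2, coords as presented):

  λ_1+ρ ↦ (2, 4);  λ_2+ρ ↦ (16, 2);  λ_3+ρ ↦ (16, 2);  λ_4+ρ ↦ (16, 2);  λ_5+ρ ↦ (2, 4);  λ_6+ρ ↦ (2, 4)

Partition of {1..6} into 2 W_19-dot-orbits:

[[1, 5, 6], [2, 3, 4]]


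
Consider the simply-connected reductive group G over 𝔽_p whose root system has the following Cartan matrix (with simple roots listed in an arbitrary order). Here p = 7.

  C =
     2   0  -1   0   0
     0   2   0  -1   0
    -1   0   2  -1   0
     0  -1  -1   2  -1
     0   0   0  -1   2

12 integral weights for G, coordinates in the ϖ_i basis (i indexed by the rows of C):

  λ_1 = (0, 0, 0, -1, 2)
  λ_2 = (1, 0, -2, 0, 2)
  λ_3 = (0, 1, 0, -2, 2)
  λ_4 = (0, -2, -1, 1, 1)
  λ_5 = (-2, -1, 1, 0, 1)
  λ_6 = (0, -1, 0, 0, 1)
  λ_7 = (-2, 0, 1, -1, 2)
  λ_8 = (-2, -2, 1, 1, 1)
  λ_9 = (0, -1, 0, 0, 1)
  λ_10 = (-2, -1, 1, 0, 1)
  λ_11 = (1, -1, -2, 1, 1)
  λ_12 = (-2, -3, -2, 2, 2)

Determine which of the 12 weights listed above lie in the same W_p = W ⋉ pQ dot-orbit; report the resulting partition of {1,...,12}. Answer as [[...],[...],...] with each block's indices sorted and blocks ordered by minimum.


Root system D_5: the 5×5 matrix C matches after relabeling.

λ_j+ρ reflected into Ā_7 (⟨·,θ^∨⟩≤7); 5-tuples as given:

  1: (1, 1, 1, 0, 3)
  2: (1, 1, 1, 0, 3)
  3: (1, 1, 0, 1, 2)
  4: (1, 1, 0, 1, 2)
  5: (1, 0, 1, 1, 2)
  6: (1, 0, 1, 1, 2)
  7: (1, 1, 1, 0, 3)
  8: (1, 1, 0, 1, 2)
  9: (1, 0, 1, 1, 2)
  10: (1, 0, 1, 1, 2)
  11: (1, 0, 1, 1, 2)
  12: (1, 1, 0, 1, 2)

These 12 weights hit 3 W_7-dot-orbits; sizes (3, 4, 5):

[[1, 2, 7], [3, 4, 8, 12], [5, 6, 9, 10, 11]]


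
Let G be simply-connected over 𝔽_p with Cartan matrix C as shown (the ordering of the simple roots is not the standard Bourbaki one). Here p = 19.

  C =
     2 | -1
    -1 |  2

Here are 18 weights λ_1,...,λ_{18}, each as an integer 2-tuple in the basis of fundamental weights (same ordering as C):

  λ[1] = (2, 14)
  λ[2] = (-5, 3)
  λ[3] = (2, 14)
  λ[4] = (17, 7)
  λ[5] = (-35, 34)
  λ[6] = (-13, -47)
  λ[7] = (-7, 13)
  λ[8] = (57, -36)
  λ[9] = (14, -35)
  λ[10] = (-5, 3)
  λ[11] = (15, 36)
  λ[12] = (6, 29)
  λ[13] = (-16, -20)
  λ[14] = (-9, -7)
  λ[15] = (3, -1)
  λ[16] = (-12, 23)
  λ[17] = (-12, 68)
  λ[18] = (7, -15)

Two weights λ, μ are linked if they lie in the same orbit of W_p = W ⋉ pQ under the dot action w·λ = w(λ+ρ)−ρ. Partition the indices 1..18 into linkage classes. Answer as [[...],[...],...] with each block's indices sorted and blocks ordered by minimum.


Cartan matrix: type A_2 (|W|=6); un-permuting the 2 rows.

Ā_19 reps of the 18 weights (A_2, coords as presented):

  [1] (3, 15)
  [2] (4, 0)
  [3] (3, 15)
  [4] (11, 1)
  [5] (3, 15)
  [6] (11, 1)
  [7] (6, 8)
  [8] (3, 15)
  [9] (4, 0)
  [10] (4, 0)
  [11] (3, 15)
  [12] (11, 1)
  [13] (4, 0)
  [14] (6, 8)
  [15] (4, 0)
  [16] (6, 8)
  [17] (11, 1)
  [18] (6, 8)

Partition of {1..18} into 4 W_19-dot-orbits:

[[1, 3, 5, 8, 11], [2, 9, 10, 13, 15], [4, 6, 12, 17], [7, 14, 16, 18]]


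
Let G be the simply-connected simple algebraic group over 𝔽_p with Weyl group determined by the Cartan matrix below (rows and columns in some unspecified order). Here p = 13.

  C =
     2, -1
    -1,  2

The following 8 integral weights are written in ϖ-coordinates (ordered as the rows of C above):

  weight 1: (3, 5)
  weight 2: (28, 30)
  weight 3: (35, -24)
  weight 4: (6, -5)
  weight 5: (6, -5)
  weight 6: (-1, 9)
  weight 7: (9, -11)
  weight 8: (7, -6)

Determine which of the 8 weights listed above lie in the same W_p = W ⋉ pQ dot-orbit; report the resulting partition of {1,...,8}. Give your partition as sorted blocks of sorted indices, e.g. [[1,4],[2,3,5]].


A_2 Cartan matrix, 2 simple roots permuted; ρ=(1,1).

Each λ_j+ρ reduced to Ā_13; 2-tuples below use C's row order:

  [1] (4, 6);  [2] (3, 5);  [3] (0, 10);  [4] (3, 4);  [5] (3, 4);  [6] (0, 10);  [7] (0, 10);  [8] (3, 5)

The 8 indices split into 4 linkage classes (same alcove rep ⇔ same W_13-dot-orbit):

[[1], [2, 8], [3, 6, 7], [4, 5]]


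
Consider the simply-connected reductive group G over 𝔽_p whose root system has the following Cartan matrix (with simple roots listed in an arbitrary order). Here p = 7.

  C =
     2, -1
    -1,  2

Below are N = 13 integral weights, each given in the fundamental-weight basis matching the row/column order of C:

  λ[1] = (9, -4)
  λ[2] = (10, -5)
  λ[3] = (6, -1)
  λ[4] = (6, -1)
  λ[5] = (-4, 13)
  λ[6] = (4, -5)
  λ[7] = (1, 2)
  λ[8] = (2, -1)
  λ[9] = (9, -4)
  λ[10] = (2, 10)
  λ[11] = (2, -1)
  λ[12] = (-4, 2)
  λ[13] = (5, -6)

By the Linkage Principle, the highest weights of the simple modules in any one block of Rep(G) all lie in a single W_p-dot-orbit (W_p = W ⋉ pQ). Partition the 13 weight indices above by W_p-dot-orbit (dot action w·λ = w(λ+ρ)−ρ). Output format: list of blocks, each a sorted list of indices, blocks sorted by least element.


Type A_2, rank 2, |W|=6; reorder rows/cols to standard.

Each λ_j+ρ reduced to Ā_7; 2-tuples below use C's row order:

  1: (4, 0) · 2: (3, 0) · 3: (7, 0) · 4: (7, 0) · 5: (4, 0) · 6: (1, 4) · 7: (2, 3) · 8: (3, 0) · 9: (4, 0) · 10: (4, 0) · 11: (3, 0) · 12: (3, 0) · 13: (1, 5)

Linkage partition of the 13 weights (6 classes, p=7):

[[1, 5, 9, 10], [2, 8, 11, 12], [3, 4], [6], [7], [13]]


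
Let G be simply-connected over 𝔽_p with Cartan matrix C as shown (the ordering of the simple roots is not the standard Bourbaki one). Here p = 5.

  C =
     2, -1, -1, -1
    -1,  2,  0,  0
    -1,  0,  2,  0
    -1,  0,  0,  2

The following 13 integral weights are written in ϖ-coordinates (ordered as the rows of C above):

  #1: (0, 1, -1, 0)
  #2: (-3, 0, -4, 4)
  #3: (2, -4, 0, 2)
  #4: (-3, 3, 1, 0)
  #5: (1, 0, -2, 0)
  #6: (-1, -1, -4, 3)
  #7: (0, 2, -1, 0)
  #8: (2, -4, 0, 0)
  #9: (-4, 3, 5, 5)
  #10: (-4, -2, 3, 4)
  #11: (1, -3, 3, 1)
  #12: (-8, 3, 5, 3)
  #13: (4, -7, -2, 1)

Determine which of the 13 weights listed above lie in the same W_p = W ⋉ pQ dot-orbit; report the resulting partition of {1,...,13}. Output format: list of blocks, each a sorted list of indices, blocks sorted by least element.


Dynkin diagram of C (from the 6 off-diagonal −1 entries): D_4.

λ_j+ρ reflected into Ā_5 (⟨·,θ^∨⟩≤5); 4-tuples as given:

    [1] (1, 2, 0, 1)
    [2] (0, 3, 1, 1)
    [3] (1, 1, 1, 1)
    [4] (1, 2, 0, 1)
    [5] (1, 1, 1, 1)
    [6] (0, 3, 0, 1)
    [7] (0, 3, 0, 1)
    [8] (0, 3, 1, 1)
    [9] (1, 1, 1, 1)
    [10] (0, 3, 0, 1)
    [11] (1, 1, 1, 1)
    [12] (1, 1, 1, 1)
    [13] (0, 3, 0, 1)

4 distinct reps among the 13 weights ⇒ 4 W_5-linkage classes:

[[1, 4], [2, 8], [3, 5, 9, 11, 12], [6, 7, 10, 13]]


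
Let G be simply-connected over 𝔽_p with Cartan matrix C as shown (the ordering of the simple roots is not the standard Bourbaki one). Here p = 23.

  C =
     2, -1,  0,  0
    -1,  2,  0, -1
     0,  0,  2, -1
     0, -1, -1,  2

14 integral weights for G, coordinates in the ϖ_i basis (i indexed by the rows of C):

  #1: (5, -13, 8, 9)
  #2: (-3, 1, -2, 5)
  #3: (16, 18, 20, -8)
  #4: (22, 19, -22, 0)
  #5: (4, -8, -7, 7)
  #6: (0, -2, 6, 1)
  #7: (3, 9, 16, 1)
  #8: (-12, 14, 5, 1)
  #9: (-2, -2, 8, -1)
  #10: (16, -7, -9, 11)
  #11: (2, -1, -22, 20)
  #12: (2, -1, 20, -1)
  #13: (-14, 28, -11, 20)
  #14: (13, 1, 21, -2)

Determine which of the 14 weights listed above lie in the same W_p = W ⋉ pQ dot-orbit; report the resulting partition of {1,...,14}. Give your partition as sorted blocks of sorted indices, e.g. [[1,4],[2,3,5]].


Root system A_4: the 4×4 matrix C matches after relabeling.

Alcove-folded reps (p=23, 14 weights, presented ϖ-order):

    λ_1+ρ ↦ (6, 4, 7, 2)
    λ_2+ρ ↦ (2, 0, 1, 5)
    λ_3+ρ ↦ (6, 4, 7, 2)
    λ_4+ρ ↦ (2, 0, 20, 0)
    λ_5+ρ ↦ (2, 0, 1, 5)
    λ_6+ρ ↦ (0, 1, 7, 1)
    λ_7+ρ ↦ (6, 4, 7, 2)
    λ_8+ρ ↦ (11, 4, 6, 2)
    λ_9+ρ ↦ (0, 1, 7, 1)
    λ_10+ρ ↦ (11, 4, 6, 2)
    λ_11+ρ ↦ (2, 0, 20, 0)
    λ_12+ρ ↦ (2, 0, 20, 0)
    λ_13+ρ ↦ (6, 4, 7, 2)
    λ_14+ρ ↦ (0, 1, 7, 1)

5 distinct reps among the 14 weights ⇒ 5 W_23-linkage classes:

[[1, 3, 7, 13], [2, 5], [4, 11, 12], [6, 9, 14], [8, 10]]


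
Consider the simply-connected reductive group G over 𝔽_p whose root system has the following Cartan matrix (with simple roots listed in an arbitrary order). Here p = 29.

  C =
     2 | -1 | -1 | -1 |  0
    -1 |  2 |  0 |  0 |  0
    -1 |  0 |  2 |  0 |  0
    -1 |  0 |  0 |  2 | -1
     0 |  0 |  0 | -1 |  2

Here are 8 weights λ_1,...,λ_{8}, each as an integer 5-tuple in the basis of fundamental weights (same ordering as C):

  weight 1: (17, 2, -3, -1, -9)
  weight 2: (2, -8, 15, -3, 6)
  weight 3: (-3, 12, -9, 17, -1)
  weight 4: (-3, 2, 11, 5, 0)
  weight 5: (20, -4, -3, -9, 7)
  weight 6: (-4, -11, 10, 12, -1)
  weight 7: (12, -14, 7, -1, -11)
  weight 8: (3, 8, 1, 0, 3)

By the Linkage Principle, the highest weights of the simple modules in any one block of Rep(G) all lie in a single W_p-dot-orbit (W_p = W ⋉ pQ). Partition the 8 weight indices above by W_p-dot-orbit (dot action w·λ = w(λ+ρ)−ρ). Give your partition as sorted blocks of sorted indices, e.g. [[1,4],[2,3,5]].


Type D_5, rank 5, |W|=1920; reorder rows/cols to standard.

Ā_29 reps of the 8 weights (D_5, coords as presented):

    [1] (8, 3, 2, 0, 0)
    [2] (2, 1, 10, 4, 1)
    [3] (8, 3, 2, 0, 0)
    [4] (2, 1, 10, 4, 1)
    [5] (8, 3, 2, 0, 0)
    [6] (8, 3, 2, 0, 0)
    [7] (8, 3, 2, 0, 0)
    [8] (4, 9, 2, 1, 4)

Grouping the 8 weights by Ā_29-representative: 3 linkage classes.

[[1, 3, 5, 6, 7], [2, 4], [8]]


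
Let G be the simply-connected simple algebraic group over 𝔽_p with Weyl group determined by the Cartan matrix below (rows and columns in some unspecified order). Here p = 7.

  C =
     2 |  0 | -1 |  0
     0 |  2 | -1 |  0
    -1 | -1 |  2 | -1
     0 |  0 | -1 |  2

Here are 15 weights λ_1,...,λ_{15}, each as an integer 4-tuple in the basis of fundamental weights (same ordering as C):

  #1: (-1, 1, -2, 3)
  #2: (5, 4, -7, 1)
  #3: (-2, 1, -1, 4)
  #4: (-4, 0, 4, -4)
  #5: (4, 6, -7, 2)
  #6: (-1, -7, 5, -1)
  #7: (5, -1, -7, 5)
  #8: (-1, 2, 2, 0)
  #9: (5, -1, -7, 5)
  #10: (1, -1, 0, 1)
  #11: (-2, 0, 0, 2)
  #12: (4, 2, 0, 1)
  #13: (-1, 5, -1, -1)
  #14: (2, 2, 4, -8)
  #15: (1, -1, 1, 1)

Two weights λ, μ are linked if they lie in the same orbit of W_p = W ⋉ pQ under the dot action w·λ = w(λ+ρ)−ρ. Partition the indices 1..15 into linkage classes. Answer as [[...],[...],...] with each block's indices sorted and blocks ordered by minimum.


Root system D_4: the 4×4 matrix C matches after relabeling.

Ā_7 reps of the 15 weights (D_4, coords as presented):

    λ_1+ρ ↦ (1, 1, 0, 3)
    λ_2+ρ ↦ (0, 1, 1, 4)
    λ_3+ρ ↦ (0, 1, 1, 4)
    λ_4+ρ ↦ (2, 0, 1, 2)
    λ_5+ρ ↦ (1, 1, 0, 3)
    λ_6+ρ ↦ (0, 6, 0, 0)
    λ_7+ρ ↦ (0, 6, 0, 0)
    λ_8+ρ ↦ (0, 3, 0, 1)
    λ_9+ρ ↦ (0, 6, 0, 0)
    λ_10+ρ ↦ (2, 0, 1, 2)
    λ_11+ρ ↦ (1, 1, 0, 3)
    λ_12+ρ ↦ (1, 1, 1, 2)
    λ_13+ρ ↦ (0, 6, 0, 0)
    λ_14+ρ ↦ (1, 1, 0, 3)
    λ_15+ρ ↦ (2, 0, 1, 2)

6 distinct reps among the 15 weights ⇒ 6 W_7-linkage classes:

[[1, 5, 11, 14], [2, 3], [4, 10, 15], [6, 7, 9, 13], [8], [12]]


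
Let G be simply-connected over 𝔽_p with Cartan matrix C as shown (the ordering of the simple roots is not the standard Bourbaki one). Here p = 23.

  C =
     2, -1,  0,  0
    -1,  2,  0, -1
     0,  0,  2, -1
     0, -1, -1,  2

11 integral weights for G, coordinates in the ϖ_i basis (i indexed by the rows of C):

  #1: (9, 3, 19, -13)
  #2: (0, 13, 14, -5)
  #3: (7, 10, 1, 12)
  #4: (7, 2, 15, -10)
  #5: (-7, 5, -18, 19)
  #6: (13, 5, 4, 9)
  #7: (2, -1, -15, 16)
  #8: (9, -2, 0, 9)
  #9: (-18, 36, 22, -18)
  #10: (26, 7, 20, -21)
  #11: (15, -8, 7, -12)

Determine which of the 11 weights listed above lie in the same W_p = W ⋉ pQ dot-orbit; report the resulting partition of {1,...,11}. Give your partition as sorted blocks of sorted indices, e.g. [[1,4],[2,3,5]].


Root system A_4: the 4×4 matrix C matches after relabeling.

Alcove-folded reps (p=23, 11 weights, presented ϖ-order):

    λ_1 → (2, 8, 8, 4)
    λ_2 → (2, 8, 8, 4)
    λ_3 → (2, 8, 8, 4)
    λ_4 → (2, 6, 7, 3)
    λ_5 → (3, 0, 14, 3)
    λ_6 → (2, 6, 7, 3)
    λ_7 → (3, 0, 14, 3)
    λ_8 → (9, 1, 1, 9)
    λ_9 → (3, 0, 14, 3)
    λ_10 → (2, 8, 8, 4)
    λ_11 → (2, 6, 7, 3)

Partition of {1..11} into 4 W_23-dot-orbits:

[[1, 2, 3, 10], [4, 6, 11], [5, 7, 9], [8]]


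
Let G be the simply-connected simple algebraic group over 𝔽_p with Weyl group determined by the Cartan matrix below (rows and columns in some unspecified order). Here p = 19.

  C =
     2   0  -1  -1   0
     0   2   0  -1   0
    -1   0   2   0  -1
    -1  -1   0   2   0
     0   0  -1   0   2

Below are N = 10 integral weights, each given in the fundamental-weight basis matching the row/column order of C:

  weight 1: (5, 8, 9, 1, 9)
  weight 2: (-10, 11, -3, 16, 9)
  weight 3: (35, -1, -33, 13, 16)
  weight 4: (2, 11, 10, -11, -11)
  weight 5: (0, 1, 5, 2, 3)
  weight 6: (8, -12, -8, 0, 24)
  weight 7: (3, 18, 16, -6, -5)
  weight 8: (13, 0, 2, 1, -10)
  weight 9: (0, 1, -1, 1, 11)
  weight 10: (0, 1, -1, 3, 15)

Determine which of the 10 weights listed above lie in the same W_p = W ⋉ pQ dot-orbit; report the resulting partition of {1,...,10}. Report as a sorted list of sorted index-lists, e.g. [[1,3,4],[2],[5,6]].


Type A_5, rank 5, |W|=720; reorder rows/cols to standard.

λ_j+ρ reflected into Ā_19 (⟨·,θ^∨⟩≤19); 5-tuples as given:

  λ_1 → (1, 2, 1, 6, 8);  λ_2 → (1, 2, 1, 6, 8);  λ_3 → (1, 2, 0, 2, 12);  λ_4 → (1, 2, 6, 3, 4);  λ_5 → (1, 2, 6, 3, 4);  λ_6 → (1, 2, 1, 6, 8);  λ_7 → (1, 2, 0, 2, 12);  λ_8 → (8, 0, 6, 2, 2);  λ_9 → (1, 2, 0, 2, 12);  λ_10 → (1, 2, 0, 2, 12)

4 distinct reps among the 10 weights ⇒ 4 W_19-linkage classes:

[[1, 2, 6], [3, 7, 9, 10], [4, 5], [8]]


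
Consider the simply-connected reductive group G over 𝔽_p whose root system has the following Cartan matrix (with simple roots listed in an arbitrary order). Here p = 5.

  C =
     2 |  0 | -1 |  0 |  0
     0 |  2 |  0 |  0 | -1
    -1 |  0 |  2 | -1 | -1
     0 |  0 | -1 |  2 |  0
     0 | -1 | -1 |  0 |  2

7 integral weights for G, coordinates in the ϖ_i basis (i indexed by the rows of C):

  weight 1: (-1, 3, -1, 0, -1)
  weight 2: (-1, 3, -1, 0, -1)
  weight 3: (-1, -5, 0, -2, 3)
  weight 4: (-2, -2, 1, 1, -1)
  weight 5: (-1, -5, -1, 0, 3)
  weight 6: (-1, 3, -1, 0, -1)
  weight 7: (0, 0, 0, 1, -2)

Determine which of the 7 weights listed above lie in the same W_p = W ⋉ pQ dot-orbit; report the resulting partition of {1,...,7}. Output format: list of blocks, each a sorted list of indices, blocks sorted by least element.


Cartan matrix: type D_5 (|W|=1920); un-permuting the 5 rows.

Folding the 7 weights λ_j+ρ into Ā_5 (reps in the given 5-coord order):

  λ_1 → (0, 4, 0, 1, 0) · λ_2 → (0, 4, 0, 1, 0) · λ_3 → (0, 4, 0, 1, 0) · λ_4 → (1, 0, 0, 2, 1) · λ_5 → (0, 4, 0, 1, 0) · λ_6 → (0, 4, 0, 1, 0) · λ_7 → (1, 0, 0, 2, 1)

Linkage partition of the 7 weights (2 classes, p=5):

[[1, 2, 3, 5, 6], [4, 7]]


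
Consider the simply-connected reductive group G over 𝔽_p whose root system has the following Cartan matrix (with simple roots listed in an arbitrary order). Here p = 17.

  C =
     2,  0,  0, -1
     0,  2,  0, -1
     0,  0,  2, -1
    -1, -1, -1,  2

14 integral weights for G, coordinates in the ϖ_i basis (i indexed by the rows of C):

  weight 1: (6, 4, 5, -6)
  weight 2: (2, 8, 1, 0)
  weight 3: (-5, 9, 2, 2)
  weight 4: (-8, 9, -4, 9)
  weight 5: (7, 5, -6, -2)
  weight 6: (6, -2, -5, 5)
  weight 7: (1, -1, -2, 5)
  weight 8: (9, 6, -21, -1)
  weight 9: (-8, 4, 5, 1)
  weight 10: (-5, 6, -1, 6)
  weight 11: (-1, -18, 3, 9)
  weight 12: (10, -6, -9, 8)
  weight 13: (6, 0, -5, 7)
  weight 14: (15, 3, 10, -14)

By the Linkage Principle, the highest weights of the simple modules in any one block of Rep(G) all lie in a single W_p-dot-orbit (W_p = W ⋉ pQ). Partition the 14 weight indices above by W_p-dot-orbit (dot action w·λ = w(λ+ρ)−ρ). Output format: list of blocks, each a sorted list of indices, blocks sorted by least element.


Dynkin diagram of C (from the 6 off-diagonal −1 entries): D_4.

Alcove-folded reps (p=17, 14 weights, presented ϖ-order):

  1: (2, 0, 1, 5)
  2: (3, 9, 2, 1)
  3: (3, 9, 2, 1)
  4: (4, 7, 0, 3)
  5: (2, 0, 1, 5)
  6: (7, 1, 4, 1)
  7: (2, 0, 1, 5)
  8: (4, 7, 0, 3)
  9: (2, 0, 1, 5)
  10: (4, 7, 0, 3)
  11: (4, 7, 0, 3)
  12: (7, 1, 4, 1)
  13: (7, 1, 4, 1)
  14: (3, 9, 2, 1)

4 distinct reps among the 14 weights ⇒ 4 W_17-linkage classes:

[[1, 5, 7, 9], [2, 3, 14], [4, 8, 10, 11], [6, 12, 13]]


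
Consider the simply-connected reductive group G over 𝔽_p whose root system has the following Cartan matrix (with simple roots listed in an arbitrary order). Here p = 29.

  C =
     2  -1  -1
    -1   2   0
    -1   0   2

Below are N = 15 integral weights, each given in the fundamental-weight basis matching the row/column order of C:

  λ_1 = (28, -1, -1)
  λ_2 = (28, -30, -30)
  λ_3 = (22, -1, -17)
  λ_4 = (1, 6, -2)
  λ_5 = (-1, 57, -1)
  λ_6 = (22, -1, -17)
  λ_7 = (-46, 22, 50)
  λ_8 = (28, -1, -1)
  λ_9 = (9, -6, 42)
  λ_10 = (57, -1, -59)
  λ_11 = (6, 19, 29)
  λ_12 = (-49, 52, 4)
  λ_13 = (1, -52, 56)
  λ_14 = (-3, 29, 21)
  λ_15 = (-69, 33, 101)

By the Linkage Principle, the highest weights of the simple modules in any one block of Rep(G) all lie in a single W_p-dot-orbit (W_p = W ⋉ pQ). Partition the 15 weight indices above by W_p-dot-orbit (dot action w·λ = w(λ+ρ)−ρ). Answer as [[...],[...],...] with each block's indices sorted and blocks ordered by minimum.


A_3 Cartan matrix, 3 simple roots permuted; ρ=(1,1,1).

Folding the 15 weights λ_j+ρ into Ā_29 (reps in the given 3-coord order):

  λ_1+ρ ↦ (29, 0, 0);  λ_2+ρ ↦ (29, 0, 0);  λ_3+ρ ↦ (7, 0, 16);  λ_4+ρ ↦ (1, 7, 1);  λ_5+ρ ↦ (29, 0, 0);  λ_6+ρ ↦ (7, 0, 16);  λ_7+ρ ↦ (7, 0, 16);  λ_8+ρ ↦ (29, 0, 0);  λ_9+ρ ↦ (14, 5, 5);  λ_10+ρ ↦ (29, 0, 0);  λ_11+ρ ↦ (1, 7, 1);  λ_12+ρ ↦ (14, 5, 5);  λ_13+ρ ↦ (1, 7, 1);  λ_14+ρ ↦ (1, 7, 1);  λ_15+ρ ↦ (14, 5, 5)

Grouping the 15 weights by Ā_29-representative: 4 linkage classes.

[[1, 2, 5, 8, 10], [3, 6, 7], [4, 11, 13, 14], [9, 12, 15]]
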